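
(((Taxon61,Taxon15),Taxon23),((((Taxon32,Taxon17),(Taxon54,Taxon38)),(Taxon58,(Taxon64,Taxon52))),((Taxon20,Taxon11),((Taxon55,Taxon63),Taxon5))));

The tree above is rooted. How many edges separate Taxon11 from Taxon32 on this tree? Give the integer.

The MRCA of Taxon11 and Taxon32 is the node subtending ((((Taxon32,Taxon17),(Taxon54,Taxon38)),(Taxon58,(Taxon64,Taxon52))),((Taxon20,Taxon11),((Taxon55,Taxon63),Taxon5))).
From Taxon11 up to that node: 3 branches. From Taxon32 up to the same node: 4 branches. Total: 3 + 4 = 7.

7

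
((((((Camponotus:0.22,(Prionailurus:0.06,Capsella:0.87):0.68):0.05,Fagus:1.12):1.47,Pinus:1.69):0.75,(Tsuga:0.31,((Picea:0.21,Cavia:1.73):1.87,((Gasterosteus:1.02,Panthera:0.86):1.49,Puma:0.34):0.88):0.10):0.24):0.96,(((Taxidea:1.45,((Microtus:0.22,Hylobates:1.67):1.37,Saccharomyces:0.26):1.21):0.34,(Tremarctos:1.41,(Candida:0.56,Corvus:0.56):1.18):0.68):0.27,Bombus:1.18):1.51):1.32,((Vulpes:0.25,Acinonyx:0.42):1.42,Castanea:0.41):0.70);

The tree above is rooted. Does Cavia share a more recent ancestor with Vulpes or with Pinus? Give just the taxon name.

Pinus

The MRCA of Cavia and Pinus subtends ((((Camponotus,(Prionailurus,Capsella)),Fagus),Pinus),(Tsuga,((Picea,Cavia),((Gasterosteus,Panthera),Puma)))) (11 taxa).
The MRCA of Cavia and Vulpes is the root, subtending the entire tree (22 taxa).
The first is nested inside the second, so Cavia shares a more recent common ancestor with Pinus.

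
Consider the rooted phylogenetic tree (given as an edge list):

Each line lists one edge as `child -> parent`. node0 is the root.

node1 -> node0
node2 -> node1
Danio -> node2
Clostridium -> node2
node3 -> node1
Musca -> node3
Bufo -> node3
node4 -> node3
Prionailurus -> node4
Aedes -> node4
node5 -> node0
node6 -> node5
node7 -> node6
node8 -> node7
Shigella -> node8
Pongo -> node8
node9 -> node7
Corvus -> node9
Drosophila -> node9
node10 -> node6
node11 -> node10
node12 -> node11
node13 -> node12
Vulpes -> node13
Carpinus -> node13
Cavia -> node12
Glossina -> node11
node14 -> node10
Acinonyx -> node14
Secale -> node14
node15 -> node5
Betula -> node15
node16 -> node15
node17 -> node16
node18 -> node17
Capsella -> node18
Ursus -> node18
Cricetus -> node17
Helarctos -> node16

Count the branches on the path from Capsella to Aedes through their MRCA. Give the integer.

10

The MRCA of Capsella and Aedes is the root of the tree.
From Capsella up to that node: 6 branches. From Aedes up to the same node: 4 branches. Total: 6 + 4 = 10.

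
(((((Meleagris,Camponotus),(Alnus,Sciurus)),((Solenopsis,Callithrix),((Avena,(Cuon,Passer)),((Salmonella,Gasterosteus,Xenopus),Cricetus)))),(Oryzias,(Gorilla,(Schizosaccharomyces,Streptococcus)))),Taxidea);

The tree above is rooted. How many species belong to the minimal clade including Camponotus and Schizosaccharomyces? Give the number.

The MRCA of Camponotus and Schizosaccharomyces is the node subtending ((((Meleagris,Camponotus),(Alnus,Sciurus)),((Solenopsis,Callithrix),((Avena,(Cuon,Passer)),((Salmonella,Gasterosteus,Xenopus),Cricetus)))),(Oryzias,(Gorilla,(Schizosaccharomyces,Streptococcus)))).
That clade contains 17 terminal taxa: Alnus, Avena, Callithrix, Camponotus, Cricetus, Cuon, Gasterosteus, Gorilla, Meleagris, Oryzias, Passer, Salmonella, Schizosaccharomyces, Sciurus, Solenopsis, Streptococcus, Xenopus.

17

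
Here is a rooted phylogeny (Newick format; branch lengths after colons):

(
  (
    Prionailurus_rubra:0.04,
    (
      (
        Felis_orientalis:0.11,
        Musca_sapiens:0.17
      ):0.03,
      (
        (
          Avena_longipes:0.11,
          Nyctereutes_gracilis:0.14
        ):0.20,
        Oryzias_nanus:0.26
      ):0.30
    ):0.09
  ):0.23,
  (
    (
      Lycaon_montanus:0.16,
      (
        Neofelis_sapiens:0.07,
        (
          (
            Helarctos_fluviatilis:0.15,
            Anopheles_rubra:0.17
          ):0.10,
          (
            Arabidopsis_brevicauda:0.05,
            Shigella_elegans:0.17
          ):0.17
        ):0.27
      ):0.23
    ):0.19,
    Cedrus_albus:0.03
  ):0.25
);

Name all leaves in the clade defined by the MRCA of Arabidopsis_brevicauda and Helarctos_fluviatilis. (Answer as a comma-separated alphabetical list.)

Tracing Arabidopsis_brevicauda: it sits inside (Arabidopsis_brevicauda,Shigella_elegans).
Tracing Helarctos_fluviatilis: it sits inside (Helarctos_fluviatilis,Anopheles_rubra).
The smallest clade enclosing both is ((Helarctos_fluviatilis,Anopheles_rubra),(Arabidopsis_brevicauda,Shigella_elegans)); the answer is its 4 terminal taxa in alphabetical order.

Anopheles_rubra, Arabidopsis_brevicauda, Helarctos_fluviatilis, Shigella_elegans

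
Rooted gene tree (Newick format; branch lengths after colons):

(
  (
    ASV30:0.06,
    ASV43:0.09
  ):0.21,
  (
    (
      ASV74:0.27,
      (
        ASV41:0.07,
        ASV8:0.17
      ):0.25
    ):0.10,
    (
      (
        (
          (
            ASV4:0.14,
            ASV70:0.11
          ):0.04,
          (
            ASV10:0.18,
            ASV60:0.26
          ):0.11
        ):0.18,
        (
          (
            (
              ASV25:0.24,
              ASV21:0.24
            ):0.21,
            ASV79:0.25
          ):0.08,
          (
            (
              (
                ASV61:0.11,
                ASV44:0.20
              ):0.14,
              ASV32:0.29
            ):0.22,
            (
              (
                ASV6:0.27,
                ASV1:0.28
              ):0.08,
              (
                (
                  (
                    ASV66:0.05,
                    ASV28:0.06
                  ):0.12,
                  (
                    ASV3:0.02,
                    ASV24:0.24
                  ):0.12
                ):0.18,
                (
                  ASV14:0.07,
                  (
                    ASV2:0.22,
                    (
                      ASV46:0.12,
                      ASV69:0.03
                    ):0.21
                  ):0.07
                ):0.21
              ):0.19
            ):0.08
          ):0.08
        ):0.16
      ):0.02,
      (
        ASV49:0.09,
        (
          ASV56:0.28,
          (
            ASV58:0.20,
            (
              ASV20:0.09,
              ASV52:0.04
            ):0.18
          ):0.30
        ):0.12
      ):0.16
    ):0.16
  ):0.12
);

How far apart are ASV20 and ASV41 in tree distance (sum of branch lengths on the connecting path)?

1.43

The path runs ASV20 → … → MRCA → … → ASV41; the MRCA is the node subtending ((ASV74,(ASV41,ASV8)),((((ASV4,ASV70),(ASV10,ASV60)),(((ASV25,ASV21),ASV79),(((ASV61,ASV44),ASV32),((ASV6,ASV1),(((ASV66,ASV28),(ASV3,ASV24)),(ASV14,(ASV2,(ASV46,ASV69)))))))),(ASV49,(ASV56,(ASV58,(ASV20,ASV52)))))).
Branch lengths along that path: 0.09 + 0.18 + 0.30 + 0.12 + 0.16 + 0.16 + 0.10 + 0.25 + 0.07 = 1.43.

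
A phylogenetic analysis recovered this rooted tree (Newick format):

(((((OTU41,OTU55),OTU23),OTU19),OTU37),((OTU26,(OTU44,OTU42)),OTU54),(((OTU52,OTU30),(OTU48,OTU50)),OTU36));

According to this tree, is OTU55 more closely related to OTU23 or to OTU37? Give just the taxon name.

The MRCA of OTU55 and OTU23 subtends ((OTU41,OTU55),OTU23) (3 taxa).
The MRCA of OTU55 and OTU37 subtends ((((OTU41,OTU55),OTU23),OTU19),OTU37) (5 taxa).
The first is nested inside the second, so OTU55 shares a more recent common ancestor with OTU23.

OTU23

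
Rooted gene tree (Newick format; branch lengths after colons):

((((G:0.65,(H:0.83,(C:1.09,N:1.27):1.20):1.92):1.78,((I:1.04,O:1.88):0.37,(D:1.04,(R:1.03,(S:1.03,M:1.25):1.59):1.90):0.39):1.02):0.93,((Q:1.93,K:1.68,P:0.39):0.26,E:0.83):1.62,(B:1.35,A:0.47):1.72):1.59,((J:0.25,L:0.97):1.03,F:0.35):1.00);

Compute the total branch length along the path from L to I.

The path runs L → … → MRCA → … → I; the MRCA is the root of the tree.
Branch lengths along that path: 0.97 + 1.03 + 1.00 + 1.59 + 0.93 + 1.02 + 0.37 + 1.04 = 7.95.

7.95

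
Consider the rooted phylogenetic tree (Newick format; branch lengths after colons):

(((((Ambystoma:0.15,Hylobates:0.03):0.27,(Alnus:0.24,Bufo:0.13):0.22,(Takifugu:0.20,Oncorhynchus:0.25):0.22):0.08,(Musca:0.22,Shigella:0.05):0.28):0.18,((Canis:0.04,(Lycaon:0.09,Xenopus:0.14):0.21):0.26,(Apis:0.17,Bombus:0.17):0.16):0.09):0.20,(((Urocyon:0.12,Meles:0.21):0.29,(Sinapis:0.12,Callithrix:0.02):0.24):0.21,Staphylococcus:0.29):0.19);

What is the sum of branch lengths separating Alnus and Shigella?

0.87

The path runs Alnus → … → MRCA → … → Shigella; the MRCA is the node subtending (((Ambystoma,Hylobates),(Alnus,Bufo),(Takifugu,Oncorhynchus)),(Musca,Shigella)).
Branch lengths along that path: 0.24 + 0.22 + 0.08 + 0.28 + 0.05 = 0.87.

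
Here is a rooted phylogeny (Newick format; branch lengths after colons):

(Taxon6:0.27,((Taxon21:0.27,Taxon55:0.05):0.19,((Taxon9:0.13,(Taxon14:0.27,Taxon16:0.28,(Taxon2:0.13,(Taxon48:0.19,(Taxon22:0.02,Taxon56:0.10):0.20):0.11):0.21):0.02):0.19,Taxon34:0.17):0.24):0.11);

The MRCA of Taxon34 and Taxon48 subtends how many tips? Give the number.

The MRCA of Taxon34 and Taxon48 is the node subtending ((Taxon9,(Taxon14,Taxon16,(Taxon2,(Taxon48,(Taxon22,Taxon56))))),Taxon34).
That clade contains 8 terminal taxa: Taxon14, Taxon16, Taxon2, Taxon22, Taxon34, Taxon48, Taxon56, Taxon9.

8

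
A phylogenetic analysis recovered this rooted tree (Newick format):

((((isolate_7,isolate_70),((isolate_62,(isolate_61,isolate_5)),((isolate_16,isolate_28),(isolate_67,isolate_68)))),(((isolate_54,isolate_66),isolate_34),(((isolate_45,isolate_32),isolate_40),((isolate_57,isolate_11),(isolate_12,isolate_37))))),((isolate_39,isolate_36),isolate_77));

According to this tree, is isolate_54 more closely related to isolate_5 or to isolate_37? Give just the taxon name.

The MRCA of isolate_54 and isolate_37 subtends (((isolate_54,isolate_66),isolate_34),(((isolate_45,isolate_32),isolate_40),((isolate_57,isolate_11),(isolate_12,isolate_37)))) (10 taxa).
The MRCA of isolate_54 and isolate_5 subtends (((isolate_7,isolate_70),((isolate_62,(isolate_61,isolate_5)),((isolate_16,isolate_28),(isolate_67,isolate_68)))),(((isolate_54,isolate_66),isolate_34),(((isolate_45,isolate_32),isolate_40),((isolate_57,isolate_11),(isolate_12,isolate_37))))) (19 taxa).
The first is nested inside the second, so isolate_54 shares a more recent common ancestor with isolate_37.

isolate_37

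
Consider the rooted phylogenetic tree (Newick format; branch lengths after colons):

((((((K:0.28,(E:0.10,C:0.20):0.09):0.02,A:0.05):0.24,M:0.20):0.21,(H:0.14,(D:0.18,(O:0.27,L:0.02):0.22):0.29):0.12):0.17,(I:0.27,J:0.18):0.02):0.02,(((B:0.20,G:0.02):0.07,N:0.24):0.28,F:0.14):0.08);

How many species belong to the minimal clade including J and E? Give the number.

The MRCA of J and E is the node subtending (((((K,(E,C)),A),M),(H,(D,(O,L)))),(I,J)).
That clade contains 11 terminal taxa: A, C, D, E, H, I, J, K, L, M, O.

11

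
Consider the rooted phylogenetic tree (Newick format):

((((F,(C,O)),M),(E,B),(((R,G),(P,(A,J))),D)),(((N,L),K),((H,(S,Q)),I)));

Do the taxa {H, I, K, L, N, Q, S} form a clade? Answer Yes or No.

The most recent common ancestor of these taxa subtends (((N,L),K),((H,(S,Q)),I)).
That clade has exactly 7 tips — every listed taxon and nothing else — so the group is monophyletic.

Yes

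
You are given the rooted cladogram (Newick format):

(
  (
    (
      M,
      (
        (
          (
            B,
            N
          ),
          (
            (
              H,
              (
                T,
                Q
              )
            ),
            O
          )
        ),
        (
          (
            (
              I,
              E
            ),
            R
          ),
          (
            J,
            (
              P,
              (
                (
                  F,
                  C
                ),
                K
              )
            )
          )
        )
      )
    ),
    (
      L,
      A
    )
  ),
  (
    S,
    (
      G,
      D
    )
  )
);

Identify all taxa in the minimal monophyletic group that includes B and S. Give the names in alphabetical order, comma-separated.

A, B, C, D, E, F, G, H, I, J, K, L, M, N, O, P, Q, R, S, T

Tracing B: it sits inside (B,N).
Tracing S: it sits inside (S,(G,D)).
The smallest clade enclosing both is the whole tree (their MRCA is the root), so the answer is all 20 tips in alphabetical order.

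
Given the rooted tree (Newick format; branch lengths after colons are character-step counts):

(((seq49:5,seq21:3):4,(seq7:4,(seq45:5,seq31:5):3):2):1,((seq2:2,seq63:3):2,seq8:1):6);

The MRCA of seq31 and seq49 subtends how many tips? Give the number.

5

The MRCA of seq31 and seq49 is the node subtending ((seq49,seq21),(seq7,(seq45,seq31))).
That clade contains 5 terminal taxa: seq21, seq31, seq45, seq49, seq7.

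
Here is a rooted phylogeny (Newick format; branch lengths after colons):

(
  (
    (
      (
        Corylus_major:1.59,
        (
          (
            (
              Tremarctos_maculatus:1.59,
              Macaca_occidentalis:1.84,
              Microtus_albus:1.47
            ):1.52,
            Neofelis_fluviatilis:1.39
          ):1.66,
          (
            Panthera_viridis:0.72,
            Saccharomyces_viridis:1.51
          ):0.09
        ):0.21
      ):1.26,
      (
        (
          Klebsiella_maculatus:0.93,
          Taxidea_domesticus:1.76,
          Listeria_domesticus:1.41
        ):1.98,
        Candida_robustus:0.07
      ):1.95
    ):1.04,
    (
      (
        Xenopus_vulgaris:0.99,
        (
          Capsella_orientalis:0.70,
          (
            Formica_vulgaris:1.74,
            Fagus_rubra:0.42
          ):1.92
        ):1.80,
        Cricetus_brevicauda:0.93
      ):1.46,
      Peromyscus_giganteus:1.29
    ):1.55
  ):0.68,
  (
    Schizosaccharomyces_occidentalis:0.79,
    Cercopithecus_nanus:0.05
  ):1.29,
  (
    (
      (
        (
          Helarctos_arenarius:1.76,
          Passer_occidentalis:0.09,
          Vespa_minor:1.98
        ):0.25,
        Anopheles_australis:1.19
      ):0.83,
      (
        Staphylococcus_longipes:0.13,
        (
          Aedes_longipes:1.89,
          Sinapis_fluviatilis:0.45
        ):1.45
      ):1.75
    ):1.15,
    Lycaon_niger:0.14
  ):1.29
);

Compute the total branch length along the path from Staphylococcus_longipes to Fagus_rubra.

12.15

The path runs Staphylococcus_longipes → … → MRCA → … → Fagus_rubra; the MRCA is the root of the tree.
Branch lengths along that path: 0.13 + 1.75 + 1.15 + 1.29 + 0.68 + 1.55 + 1.46 + 1.80 + 1.92 + 0.42 = 12.15.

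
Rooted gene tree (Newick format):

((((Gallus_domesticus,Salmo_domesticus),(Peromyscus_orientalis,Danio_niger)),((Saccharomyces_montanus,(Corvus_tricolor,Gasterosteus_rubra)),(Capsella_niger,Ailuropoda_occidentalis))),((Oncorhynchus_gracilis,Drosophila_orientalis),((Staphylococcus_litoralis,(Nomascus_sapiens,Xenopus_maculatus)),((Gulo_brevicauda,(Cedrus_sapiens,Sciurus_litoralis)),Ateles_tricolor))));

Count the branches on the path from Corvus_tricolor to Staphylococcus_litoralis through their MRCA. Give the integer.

The MRCA of Corvus_tricolor and Staphylococcus_litoralis is the root of the tree.
From Corvus_tricolor up to that node: 5 branches. From Staphylococcus_litoralis up to the same node: 4 branches. Total: 5 + 4 = 9.

9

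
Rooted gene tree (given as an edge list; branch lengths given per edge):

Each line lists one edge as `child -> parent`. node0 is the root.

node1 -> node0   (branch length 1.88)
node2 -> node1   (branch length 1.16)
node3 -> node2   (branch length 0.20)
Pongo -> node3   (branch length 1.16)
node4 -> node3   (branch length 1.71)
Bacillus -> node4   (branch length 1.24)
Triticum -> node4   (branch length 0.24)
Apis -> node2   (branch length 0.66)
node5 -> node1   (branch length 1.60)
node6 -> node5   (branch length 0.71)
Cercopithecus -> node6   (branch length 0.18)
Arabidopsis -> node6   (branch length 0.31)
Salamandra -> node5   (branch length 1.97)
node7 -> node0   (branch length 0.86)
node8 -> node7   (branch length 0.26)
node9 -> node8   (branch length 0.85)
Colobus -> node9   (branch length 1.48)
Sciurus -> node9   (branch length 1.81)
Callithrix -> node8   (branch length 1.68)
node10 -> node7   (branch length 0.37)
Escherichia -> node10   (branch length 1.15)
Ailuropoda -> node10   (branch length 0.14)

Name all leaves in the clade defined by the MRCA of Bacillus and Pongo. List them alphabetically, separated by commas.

Bacillus, Pongo, Triticum

Tracing Bacillus: it sits inside (Bacillus,Triticum).
Tracing Pongo: it sits inside (Pongo,(Bacillus,Triticum)).
The smallest clade enclosing both is (Pongo,(Bacillus,Triticum)); the answer is its 3 terminal taxa in alphabetical order.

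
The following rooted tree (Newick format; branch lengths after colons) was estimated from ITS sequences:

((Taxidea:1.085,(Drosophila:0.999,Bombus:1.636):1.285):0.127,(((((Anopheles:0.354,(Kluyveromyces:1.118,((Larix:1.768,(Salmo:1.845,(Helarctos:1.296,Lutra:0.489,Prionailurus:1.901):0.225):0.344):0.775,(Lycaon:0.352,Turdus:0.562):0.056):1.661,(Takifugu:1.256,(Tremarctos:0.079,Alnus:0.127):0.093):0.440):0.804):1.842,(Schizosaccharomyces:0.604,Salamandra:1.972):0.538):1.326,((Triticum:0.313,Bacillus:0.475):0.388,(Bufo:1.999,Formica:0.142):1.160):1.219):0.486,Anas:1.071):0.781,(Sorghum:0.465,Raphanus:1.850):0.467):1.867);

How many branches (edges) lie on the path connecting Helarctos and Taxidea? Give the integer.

The MRCA of Helarctos and Taxidea is the root of the tree.
From Helarctos up to that node: 11 branches. From Taxidea up to the same node: 2 branches. Total: 11 + 2 = 13.

13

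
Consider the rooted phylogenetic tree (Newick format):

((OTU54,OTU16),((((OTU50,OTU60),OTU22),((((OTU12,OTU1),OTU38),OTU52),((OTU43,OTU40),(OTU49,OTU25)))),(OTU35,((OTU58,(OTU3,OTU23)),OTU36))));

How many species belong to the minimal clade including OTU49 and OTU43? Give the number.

4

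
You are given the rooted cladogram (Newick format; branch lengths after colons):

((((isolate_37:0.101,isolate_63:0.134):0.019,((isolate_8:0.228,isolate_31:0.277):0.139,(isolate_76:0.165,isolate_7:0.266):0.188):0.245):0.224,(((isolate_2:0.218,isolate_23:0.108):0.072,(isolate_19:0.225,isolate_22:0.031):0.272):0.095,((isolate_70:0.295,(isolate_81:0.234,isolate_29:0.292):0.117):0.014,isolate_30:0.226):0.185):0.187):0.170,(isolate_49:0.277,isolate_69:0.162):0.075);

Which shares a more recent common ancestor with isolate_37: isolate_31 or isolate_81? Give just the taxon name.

isolate_31

The MRCA of isolate_37 and isolate_31 subtends ((isolate_37,isolate_63),((isolate_8,isolate_31),(isolate_76,isolate_7))) (6 taxa).
The MRCA of isolate_37 and isolate_81 subtends (((isolate_37,isolate_63),((isolate_8,isolate_31),(isolate_76,isolate_7))),(((isolate_2,isolate_23),(isolate_19,isolate_22)),((isolate_70,(isolate_81,isolate_29)),isolate_30))) (14 taxa).
The first is nested inside the second, so isolate_37 shares a more recent common ancestor with isolate_31.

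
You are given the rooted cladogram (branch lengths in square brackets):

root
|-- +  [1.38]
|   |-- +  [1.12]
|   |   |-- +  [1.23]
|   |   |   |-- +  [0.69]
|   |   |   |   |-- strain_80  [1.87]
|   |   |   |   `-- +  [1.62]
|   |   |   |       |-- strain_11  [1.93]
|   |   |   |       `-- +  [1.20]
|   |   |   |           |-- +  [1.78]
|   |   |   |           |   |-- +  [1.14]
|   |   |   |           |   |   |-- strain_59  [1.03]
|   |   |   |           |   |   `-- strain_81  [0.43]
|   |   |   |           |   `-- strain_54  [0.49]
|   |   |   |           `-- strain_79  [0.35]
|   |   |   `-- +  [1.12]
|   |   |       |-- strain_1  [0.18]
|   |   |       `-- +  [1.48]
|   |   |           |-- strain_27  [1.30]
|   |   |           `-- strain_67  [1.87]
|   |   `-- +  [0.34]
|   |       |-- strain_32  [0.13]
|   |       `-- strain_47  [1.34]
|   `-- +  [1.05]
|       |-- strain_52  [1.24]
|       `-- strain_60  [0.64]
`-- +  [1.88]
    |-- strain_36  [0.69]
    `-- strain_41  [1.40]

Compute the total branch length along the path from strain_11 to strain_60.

8.28

The path runs strain_11 → … → MRCA → … → strain_60; the MRCA is the node subtending ((((strain_80,(strain_11,(((strain_59,strain_81),strain_54),strain_79))),(strain_1,(strain_27,strain_67))),(strain_32,strain_47)),(strain_52,strain_60)).
Branch lengths along that path: 1.93 + 1.62 + 0.69 + 1.23 + 1.12 + 1.05 + 0.64 = 8.28.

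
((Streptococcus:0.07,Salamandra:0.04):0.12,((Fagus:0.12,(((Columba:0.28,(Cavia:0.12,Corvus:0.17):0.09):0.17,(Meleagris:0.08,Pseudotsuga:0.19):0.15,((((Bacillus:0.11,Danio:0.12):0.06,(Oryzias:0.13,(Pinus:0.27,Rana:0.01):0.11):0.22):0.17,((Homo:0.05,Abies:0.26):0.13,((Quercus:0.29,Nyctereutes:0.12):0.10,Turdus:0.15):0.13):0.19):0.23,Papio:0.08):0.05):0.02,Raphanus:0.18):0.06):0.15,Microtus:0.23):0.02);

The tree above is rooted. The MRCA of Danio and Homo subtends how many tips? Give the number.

10

The MRCA of Danio and Homo is the node subtending (((Bacillus,Danio),(Oryzias,(Pinus,Rana))),((Homo,Abies),((Quercus,Nyctereutes),Turdus))).
That clade contains 10 terminal taxa: Abies, Bacillus, Danio, Homo, Nyctereutes, Oryzias, Pinus, Quercus, Rana, Turdus.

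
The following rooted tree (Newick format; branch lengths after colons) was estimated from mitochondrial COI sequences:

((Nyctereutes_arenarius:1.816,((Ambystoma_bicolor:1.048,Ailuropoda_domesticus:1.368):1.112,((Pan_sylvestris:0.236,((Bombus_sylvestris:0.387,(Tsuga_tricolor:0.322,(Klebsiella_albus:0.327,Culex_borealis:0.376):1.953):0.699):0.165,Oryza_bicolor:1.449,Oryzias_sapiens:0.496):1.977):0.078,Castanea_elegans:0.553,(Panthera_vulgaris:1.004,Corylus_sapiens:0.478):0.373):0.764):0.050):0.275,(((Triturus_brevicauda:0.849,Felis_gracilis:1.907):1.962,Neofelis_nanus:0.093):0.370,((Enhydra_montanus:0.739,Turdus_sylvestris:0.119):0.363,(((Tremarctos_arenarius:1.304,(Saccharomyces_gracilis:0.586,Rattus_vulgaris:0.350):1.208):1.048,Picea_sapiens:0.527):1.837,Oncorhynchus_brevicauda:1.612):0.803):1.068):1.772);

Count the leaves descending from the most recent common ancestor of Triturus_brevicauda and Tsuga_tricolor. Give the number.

23

The MRCA of Triturus_brevicauda and Tsuga_tricolor is the root, so the clade is the entire tree.
That clade contains 23 terminal taxa: Ailuropoda_domesticus, Ambystoma_bicolor, Bombus_sylvestris, Castanea_elegans, Corylus_sapiens, Culex_borealis, Enhydra_montanus, Felis_gracilis, Klebsiella_albus, Neofelis_nanus, Nyctereutes_arenarius, Oncorhynchus_brevicauda, Oryza_bicolor, Oryzias_sapiens, Pan_sylvestris, Panthera_vulgaris, Picea_sapiens, Rattus_vulgaris, Saccharomyces_gracilis, Tremarctos_arenarius, Triturus_brevicauda, Tsuga_tricolor, Turdus_sylvestris.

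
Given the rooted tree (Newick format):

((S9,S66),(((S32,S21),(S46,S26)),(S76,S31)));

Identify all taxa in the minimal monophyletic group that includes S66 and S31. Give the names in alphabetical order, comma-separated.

Tracing S66: it sits inside (S9,S66).
Tracing S31: it sits inside (S76,S31).
The smallest clade enclosing both is the whole tree (their MRCA is the root), so the answer is all 8 tips in alphabetical order.

S21, S26, S31, S32, S46, S66, S76, S9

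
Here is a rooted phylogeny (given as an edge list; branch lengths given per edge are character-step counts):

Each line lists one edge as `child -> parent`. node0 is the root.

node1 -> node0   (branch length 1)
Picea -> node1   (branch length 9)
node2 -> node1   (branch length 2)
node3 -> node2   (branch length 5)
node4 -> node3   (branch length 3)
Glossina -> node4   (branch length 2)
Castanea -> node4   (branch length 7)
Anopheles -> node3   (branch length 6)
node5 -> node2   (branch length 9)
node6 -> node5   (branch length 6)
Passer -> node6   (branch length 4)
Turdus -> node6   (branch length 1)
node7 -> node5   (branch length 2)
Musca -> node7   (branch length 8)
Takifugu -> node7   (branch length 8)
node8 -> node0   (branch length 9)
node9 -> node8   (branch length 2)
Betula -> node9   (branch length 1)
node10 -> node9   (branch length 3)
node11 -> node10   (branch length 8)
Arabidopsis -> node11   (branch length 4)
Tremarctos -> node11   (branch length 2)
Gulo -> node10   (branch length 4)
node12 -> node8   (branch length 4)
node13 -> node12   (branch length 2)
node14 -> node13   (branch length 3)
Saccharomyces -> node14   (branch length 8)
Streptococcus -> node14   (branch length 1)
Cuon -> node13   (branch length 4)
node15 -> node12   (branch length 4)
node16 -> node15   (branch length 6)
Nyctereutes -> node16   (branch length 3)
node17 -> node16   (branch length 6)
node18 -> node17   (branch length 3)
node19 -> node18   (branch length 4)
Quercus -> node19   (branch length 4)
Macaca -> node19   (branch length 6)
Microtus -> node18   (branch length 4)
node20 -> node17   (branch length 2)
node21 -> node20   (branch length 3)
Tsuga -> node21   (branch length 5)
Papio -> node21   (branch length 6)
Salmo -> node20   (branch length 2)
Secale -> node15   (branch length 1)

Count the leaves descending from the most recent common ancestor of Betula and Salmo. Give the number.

The MRCA of Betula and Salmo is the node subtending ((Betula,((Arabidopsis,Tremarctos),Gulo)),(((Saccharomyces,Streptococcus),Cuon),((Nyctereutes,(((Quercus,Macaca),Microtus),((Tsuga,Papio),Salmo))),Secale))).
That clade contains 15 terminal taxa: Arabidopsis, Betula, Cuon, Gulo, Macaca, Microtus, Nyctereutes, Papio, Quercus, Saccharomyces, Salmo, Secale, Streptococcus, Tremarctos, Tsuga.

15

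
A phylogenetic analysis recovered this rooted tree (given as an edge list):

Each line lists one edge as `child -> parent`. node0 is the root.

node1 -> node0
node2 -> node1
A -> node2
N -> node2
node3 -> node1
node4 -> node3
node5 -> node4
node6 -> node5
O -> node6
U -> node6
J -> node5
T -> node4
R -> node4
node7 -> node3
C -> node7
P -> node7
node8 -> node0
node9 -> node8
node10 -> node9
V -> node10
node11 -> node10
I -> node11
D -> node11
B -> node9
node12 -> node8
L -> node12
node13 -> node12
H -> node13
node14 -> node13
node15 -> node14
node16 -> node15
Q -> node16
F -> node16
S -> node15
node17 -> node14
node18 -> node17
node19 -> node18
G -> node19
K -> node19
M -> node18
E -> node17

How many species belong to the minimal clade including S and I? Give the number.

13

The MRCA of S and I is the node subtending (((V,(I,D)),B),(L,(H,(((Q,F),S),(((G,K),M),E))))).
That clade contains 13 terminal taxa: B, D, E, F, G, H, I, K, L, M, Q, S, V.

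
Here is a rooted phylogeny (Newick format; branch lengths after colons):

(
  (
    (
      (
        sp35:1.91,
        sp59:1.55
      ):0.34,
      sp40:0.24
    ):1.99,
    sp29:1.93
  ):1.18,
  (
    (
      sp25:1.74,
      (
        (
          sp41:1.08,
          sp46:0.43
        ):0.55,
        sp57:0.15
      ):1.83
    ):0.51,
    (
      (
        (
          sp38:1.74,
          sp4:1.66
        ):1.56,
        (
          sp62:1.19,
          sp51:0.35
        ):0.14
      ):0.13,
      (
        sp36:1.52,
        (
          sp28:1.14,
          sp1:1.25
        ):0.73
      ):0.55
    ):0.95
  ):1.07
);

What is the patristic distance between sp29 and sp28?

7.55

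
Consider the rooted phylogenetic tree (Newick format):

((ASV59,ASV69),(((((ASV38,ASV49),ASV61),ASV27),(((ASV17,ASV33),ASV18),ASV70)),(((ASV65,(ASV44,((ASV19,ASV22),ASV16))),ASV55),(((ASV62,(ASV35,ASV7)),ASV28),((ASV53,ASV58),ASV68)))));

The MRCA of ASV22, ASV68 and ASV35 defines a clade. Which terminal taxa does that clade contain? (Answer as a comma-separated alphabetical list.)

Tracing ASV22: it sits inside (ASV19,ASV22).
Tracing ASV68: it sits inside ((ASV53,ASV58),ASV68).
Tracing ASV35: it sits inside (ASV35,ASV7).
The smallest clade enclosing all 3 is (((ASV65,(ASV44,((ASV19,ASV22),ASV16))),ASV55),(((ASV62,(ASV35,ASV7)),ASV28),((ASV53,ASV58),ASV68))); the answer is its 13 terminal taxa in alphabetical order.

ASV16, ASV19, ASV22, ASV28, ASV35, ASV44, ASV53, ASV55, ASV58, ASV62, ASV65, ASV68, ASV7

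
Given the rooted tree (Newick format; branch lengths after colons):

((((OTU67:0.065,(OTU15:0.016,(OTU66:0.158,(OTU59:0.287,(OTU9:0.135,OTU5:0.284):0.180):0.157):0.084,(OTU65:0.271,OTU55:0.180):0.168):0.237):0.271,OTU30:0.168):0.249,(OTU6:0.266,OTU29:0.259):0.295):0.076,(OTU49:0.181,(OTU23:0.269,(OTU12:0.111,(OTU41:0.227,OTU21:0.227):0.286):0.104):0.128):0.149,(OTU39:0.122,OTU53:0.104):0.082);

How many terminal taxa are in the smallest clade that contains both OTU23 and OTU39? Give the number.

18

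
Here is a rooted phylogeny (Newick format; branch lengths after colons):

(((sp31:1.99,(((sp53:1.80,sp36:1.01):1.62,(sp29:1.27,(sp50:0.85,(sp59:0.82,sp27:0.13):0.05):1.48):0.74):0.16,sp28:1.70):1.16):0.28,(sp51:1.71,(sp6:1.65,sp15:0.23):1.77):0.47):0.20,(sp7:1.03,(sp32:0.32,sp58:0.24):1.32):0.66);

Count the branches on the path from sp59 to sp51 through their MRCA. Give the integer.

The MRCA of sp59 and sp51 is the node subtending ((sp31,(((sp53,sp36),(sp29,(sp50,(sp59,sp27)))),sp28)),(sp51,(sp6,sp15))).
From sp59 up to that node: 7 branches. From sp51 up to the same node: 2 branches. Total: 7 + 2 = 9.

9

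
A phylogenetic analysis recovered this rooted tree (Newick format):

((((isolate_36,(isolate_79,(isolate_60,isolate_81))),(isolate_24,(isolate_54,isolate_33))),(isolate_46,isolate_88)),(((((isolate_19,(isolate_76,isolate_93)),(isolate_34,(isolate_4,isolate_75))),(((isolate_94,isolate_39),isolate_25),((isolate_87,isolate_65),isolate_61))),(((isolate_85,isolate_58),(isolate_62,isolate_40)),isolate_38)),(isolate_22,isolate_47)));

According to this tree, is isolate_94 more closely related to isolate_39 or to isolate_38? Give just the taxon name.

The MRCA of isolate_94 and isolate_39 subtends (isolate_94,isolate_39) (2 taxa).
The MRCA of isolate_94 and isolate_38 subtends ((((isolate_19,(isolate_76,isolate_93)),(isolate_34,(isolate_4,isolate_75))),(((isolate_94,isolate_39),isolate_25),((isolate_87,isolate_65),isolate_61))),(((isolate_85,isolate_58),(isolate_62,isolate_40)),isolate_38)) (17 taxa).
The first is nested inside the second, so isolate_94 shares a more recent common ancestor with isolate_39.

isolate_39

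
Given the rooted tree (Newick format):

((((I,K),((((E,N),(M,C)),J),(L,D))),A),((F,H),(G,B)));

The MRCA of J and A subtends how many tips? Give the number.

The MRCA of J and A is the node subtending (((I,K),((((E,N),(M,C)),J),(L,D))),A).
That clade contains 10 terminal taxa: A, C, D, E, I, J, K, L, M, N.

10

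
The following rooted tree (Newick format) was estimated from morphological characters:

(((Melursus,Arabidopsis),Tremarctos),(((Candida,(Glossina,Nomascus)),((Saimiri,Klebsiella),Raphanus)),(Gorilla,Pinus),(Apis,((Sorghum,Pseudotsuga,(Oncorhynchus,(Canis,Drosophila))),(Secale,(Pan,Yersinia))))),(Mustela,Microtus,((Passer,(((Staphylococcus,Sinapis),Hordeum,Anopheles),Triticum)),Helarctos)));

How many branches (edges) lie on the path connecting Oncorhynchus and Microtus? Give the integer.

The MRCA of Oncorhynchus and Microtus is the root of the tree.
From Oncorhynchus up to that node: 6 branches. From Microtus up to the same node: 2 branches. Total: 6 + 2 = 8.

8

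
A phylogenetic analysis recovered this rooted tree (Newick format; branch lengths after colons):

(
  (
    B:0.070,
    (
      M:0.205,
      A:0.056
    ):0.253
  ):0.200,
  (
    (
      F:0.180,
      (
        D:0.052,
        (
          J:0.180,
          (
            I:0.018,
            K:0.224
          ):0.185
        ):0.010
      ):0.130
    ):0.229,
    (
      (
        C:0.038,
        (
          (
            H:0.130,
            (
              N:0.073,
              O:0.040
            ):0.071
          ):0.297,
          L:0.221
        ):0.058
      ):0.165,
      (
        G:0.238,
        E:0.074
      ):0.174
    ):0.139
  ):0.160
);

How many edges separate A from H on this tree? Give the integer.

The MRCA of A and H is the root of the tree.
From A up to that node: 3 branches. From H up to the same node: 6 branches. Total: 3 + 6 = 9.

9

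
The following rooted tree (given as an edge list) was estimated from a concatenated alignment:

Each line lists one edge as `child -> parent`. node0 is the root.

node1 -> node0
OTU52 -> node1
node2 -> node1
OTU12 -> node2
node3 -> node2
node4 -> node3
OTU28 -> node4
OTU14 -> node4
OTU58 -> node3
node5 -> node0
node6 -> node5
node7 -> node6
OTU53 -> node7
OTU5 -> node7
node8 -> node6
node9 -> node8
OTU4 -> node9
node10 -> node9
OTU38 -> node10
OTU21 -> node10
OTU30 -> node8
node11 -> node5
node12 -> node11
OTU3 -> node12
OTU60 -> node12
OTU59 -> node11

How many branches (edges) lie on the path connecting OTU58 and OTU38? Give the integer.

10

The MRCA of OTU58 and OTU38 is the root of the tree.
From OTU58 up to that node: 4 branches. From OTU38 up to the same node: 6 branches. Total: 4 + 6 = 10.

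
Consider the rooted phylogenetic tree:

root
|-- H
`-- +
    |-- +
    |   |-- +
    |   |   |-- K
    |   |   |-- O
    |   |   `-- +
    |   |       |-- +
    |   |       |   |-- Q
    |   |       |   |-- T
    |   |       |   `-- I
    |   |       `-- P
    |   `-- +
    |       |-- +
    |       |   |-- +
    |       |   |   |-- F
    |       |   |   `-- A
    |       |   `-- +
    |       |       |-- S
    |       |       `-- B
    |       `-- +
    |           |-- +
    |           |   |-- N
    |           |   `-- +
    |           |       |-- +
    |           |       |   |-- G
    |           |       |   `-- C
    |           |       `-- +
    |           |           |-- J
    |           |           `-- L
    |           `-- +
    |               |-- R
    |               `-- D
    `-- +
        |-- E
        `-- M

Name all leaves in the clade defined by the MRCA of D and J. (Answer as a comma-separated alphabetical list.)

C, D, G, J, L, N, R

Tracing D: it sits inside (R,D).
Tracing J: it sits inside (J,L).
The smallest clade enclosing both is ((N,((G,C),(J,L))),(R,D)); the answer is its 7 terminal taxa in alphabetical order.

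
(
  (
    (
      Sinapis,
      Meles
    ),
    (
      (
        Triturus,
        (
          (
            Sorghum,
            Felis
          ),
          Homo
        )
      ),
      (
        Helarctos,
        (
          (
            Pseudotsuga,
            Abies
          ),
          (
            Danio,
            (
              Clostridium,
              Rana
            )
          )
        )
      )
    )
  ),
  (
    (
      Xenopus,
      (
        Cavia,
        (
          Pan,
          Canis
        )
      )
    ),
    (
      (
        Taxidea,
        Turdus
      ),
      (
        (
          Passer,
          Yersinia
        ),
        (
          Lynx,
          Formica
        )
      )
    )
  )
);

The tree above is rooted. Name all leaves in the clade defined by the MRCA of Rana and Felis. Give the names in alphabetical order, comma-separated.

Abies, Clostridium, Danio, Felis, Helarctos, Homo, Pseudotsuga, Rana, Sorghum, Triturus

Tracing Rana: it sits inside (Clostridium,Rana).
Tracing Felis: it sits inside (Sorghum,Felis).
The smallest clade enclosing both is ((Triturus,((Sorghum,Felis),Homo)),(Helarctos,((Pseudotsuga,Abies),(Danio,(Clostridium,Rana))))); the answer is its 10 terminal taxa in alphabetical order.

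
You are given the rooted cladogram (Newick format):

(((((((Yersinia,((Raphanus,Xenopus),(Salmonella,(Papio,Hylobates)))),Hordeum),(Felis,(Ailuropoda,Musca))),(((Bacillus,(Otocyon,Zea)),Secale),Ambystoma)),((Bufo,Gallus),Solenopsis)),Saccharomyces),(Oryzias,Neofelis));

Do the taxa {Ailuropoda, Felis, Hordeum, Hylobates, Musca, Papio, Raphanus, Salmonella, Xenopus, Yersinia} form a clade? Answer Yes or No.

Yes

The most recent common ancestor of these taxa subtends (((Yersinia,((Raphanus,Xenopus),(Salmonella,(Papio,Hylobates)))),Hordeum),(Felis,(Ailuropoda,Musca))).
That clade has exactly 10 tips — every listed taxon and nothing else — so the group is monophyletic.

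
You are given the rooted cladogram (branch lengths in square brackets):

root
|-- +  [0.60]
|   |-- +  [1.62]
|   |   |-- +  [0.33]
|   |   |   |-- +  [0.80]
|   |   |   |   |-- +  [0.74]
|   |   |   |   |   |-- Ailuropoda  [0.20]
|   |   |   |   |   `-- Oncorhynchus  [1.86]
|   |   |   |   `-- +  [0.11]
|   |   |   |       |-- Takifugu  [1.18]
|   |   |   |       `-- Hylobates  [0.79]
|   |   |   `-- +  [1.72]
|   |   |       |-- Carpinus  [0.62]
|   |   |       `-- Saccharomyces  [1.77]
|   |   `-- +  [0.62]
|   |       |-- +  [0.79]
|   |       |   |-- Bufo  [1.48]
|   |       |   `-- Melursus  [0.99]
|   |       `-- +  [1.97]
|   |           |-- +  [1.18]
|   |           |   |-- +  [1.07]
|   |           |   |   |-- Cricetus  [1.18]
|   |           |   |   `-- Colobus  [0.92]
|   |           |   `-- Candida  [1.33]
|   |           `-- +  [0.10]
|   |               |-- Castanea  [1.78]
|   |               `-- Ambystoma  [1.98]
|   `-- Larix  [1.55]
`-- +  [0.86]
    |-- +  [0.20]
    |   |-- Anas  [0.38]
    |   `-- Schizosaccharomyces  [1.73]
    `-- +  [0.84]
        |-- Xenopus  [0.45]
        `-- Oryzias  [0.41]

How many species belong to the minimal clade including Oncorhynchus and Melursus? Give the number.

13

The MRCA of Oncorhynchus and Melursus is the node subtending ((((Ailuropoda,Oncorhynchus),(Takifugu,Hylobates)),(Carpinus,Saccharomyces)),((Bufo,Melursus),(((Cricetus,Colobus),Candida),(Castanea,Ambystoma)))).
That clade contains 13 terminal taxa: Ailuropoda, Ambystoma, Bufo, Candida, Carpinus, Castanea, Colobus, Cricetus, Hylobates, Melursus, Oncorhynchus, Saccharomyces, Takifugu.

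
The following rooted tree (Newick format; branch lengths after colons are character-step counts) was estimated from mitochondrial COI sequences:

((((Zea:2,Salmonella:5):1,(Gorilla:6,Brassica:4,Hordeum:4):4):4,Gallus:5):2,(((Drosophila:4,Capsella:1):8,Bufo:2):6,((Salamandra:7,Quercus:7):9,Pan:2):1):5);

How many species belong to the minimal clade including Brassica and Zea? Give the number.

The MRCA of Brassica and Zea is the node subtending ((Zea,Salmonella),(Gorilla,Brassica,Hordeum)).
That clade contains 5 terminal taxa: Brassica, Gorilla, Hordeum, Salmonella, Zea.

5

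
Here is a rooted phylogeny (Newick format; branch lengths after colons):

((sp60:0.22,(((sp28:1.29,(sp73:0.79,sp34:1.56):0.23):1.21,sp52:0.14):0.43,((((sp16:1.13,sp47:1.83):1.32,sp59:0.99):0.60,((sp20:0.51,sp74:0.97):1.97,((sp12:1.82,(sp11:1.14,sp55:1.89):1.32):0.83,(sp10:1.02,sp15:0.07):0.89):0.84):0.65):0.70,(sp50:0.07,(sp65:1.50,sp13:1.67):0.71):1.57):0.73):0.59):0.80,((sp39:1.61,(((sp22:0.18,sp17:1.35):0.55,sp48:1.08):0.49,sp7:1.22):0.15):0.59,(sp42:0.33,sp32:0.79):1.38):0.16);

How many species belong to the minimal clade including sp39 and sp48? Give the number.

The MRCA of sp39 and sp48 is the node subtending (sp39,(((sp22,sp17),sp48),sp7)).
That clade contains 5 terminal taxa: sp17, sp22, sp39, sp48, sp7.

5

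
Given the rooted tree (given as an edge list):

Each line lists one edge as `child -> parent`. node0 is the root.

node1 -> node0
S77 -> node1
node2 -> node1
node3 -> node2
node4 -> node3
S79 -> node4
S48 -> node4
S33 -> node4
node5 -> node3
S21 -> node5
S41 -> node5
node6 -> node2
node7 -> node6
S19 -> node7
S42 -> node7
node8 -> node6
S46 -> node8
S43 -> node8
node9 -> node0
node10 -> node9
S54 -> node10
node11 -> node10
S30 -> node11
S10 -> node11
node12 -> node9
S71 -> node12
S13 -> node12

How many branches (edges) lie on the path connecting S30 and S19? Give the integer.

9

The MRCA of S30 and S19 is the root of the tree.
From S30 up to that node: 4 branches. From S19 up to the same node: 5 branches. Total: 4 + 5 = 9.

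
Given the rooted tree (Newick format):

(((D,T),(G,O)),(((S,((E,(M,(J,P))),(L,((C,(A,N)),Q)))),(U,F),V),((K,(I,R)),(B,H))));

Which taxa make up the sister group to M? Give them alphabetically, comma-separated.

J, P

M attaches to the tree at the node subtending (M,(J,P)).
The other lineage descending from that same node — the sister group — is (J,P); its 2 tips in alphabetical order are the answer.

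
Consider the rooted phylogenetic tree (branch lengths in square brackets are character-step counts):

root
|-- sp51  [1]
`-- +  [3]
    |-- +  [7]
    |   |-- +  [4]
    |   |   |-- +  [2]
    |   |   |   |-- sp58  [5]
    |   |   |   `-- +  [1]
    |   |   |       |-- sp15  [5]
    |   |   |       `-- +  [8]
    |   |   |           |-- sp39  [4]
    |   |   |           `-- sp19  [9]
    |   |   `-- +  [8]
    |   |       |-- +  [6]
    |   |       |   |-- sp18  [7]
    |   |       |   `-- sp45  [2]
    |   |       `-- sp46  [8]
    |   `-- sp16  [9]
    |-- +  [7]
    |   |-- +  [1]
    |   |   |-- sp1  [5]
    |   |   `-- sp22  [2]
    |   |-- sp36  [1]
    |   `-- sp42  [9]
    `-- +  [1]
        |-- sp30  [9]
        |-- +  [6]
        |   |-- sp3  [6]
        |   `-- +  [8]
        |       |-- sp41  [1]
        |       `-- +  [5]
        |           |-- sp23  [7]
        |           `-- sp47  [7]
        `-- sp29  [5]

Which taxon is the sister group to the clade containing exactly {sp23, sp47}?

The clade containing exactly {sp23, sp47} attaches to the tree at the node subtending (sp41,(sp23,sp47)).
The other lineage descending from that same node — the sister group — is the single tip sp41.

sp41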